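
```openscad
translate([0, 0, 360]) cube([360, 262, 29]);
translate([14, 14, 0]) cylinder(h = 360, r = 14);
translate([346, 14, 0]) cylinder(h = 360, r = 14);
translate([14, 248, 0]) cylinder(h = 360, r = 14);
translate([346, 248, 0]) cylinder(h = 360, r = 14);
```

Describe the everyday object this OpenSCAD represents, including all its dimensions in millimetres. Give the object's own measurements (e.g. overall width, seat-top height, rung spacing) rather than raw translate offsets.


A four-legged stool. The seat is a 360×262×29 mm slab whose top surface is at z = 389 mm; four round legs, each 28 mm in diameter, run from the floor (z = 0) to the underside of the seat, each leg's axis is inset half a diameter from the nearest pair of seat edges (so the leg's bounding box is flush with the corner).


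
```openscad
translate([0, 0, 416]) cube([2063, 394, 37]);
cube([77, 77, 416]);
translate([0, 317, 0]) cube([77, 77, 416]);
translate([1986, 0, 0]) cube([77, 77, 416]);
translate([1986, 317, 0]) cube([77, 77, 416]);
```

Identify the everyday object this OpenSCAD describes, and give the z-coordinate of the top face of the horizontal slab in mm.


A bench. The seat-top height is 453 mm.

A long slab on four corner posts — a bench. The slab sits at z = 416 with thickness 37, so the top is 416 + 37 = 453 mm.


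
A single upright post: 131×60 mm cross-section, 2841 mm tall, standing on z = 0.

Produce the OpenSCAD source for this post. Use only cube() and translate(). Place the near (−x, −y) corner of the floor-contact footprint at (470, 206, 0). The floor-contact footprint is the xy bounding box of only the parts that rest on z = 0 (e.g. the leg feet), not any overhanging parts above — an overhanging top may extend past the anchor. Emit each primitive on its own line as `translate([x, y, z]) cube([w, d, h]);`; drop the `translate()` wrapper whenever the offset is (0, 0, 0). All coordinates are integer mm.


translate([470, 206, 0]) cube([131, 60, 2841]);


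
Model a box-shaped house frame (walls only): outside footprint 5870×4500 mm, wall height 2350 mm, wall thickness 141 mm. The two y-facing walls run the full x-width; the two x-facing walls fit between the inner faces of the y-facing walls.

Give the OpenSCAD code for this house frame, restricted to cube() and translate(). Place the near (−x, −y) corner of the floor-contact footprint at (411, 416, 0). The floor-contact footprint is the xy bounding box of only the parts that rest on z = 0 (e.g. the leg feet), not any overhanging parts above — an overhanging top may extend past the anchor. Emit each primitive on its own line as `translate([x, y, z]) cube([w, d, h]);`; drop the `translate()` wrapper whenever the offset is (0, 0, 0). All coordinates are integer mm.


translate([411, 416, 0]) cube([5870, 141, 2350]);
translate([411, 4775, 0]) cube([5870, 141, 2350]);
translate([411, 557, 0]) cube([141, 4218, 2350]);
translate([6140, 557, 0]) cube([141, 4218, 2350]);


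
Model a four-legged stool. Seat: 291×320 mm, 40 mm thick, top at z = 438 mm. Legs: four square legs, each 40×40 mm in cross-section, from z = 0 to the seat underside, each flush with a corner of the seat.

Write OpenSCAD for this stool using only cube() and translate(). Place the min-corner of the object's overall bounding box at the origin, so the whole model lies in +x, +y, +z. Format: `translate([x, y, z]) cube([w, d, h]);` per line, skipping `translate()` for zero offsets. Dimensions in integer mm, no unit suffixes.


translate([0, 0, 398]) cube([291, 320, 40]);
cube([40, 40, 398]);
translate([251, 0, 0]) cube([40, 40, 398]);
translate([0, 280, 0]) cube([40, 40, 398]);
translate([251, 280, 0]) cube([40, 40, 398]);


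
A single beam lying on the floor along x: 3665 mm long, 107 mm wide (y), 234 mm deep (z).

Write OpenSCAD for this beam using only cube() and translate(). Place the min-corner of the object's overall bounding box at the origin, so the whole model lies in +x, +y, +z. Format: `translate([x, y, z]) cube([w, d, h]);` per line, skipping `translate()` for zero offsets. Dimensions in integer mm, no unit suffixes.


cube([3665, 107, 234]);


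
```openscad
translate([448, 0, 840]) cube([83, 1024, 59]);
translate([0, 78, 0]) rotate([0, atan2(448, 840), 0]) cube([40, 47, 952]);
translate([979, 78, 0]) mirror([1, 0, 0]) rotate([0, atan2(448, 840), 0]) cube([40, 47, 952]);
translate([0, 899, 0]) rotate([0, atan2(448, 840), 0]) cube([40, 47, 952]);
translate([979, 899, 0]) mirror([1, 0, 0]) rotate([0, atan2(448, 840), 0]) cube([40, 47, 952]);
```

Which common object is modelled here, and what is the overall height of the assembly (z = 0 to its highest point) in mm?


A sawhorse. The overall height is 899 mm.

A beam across two mirrored pairs of raked legs — a sawhorse. The beam's underside is at z = 840 (matching the legs' vertical rise in atan2(448, 840)) and the beam is 59 mm tall, so its top is at 840 + 59 = 899 mm. The raked legs top out at the beam's underside, so that is the highest point.


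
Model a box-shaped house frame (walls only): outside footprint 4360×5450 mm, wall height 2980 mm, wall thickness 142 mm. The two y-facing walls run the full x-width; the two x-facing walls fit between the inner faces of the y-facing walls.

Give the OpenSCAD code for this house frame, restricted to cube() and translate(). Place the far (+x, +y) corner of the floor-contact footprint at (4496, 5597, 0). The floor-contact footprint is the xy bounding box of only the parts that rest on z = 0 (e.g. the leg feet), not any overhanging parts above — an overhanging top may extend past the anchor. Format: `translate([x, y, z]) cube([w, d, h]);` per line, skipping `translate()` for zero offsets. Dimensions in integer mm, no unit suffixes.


translate([136, 147, 0]) cube([4360, 142, 2980]);
translate([136, 5455, 0]) cube([4360, 142, 2980]);
translate([136, 289, 0]) cube([142, 5166, 2980]);
translate([4354, 289, 0]) cube([142, 5166, 2980]);


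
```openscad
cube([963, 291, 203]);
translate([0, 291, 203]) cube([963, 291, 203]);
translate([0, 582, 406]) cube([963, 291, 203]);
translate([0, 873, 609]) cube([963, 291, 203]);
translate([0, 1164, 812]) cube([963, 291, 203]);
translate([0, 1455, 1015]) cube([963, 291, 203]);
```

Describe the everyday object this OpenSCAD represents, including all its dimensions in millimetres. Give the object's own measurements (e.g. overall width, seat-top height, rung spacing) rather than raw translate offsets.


A straight staircase of 6 solid steps. Each step is 963 mm wide (x), 291 mm deep (y, the going) and 203 mm tall (the rise). The first step rests on the floor; each subsequent step sits one going further in +y and one rise higher in +z, directly behind and above the previous step with no overlap.


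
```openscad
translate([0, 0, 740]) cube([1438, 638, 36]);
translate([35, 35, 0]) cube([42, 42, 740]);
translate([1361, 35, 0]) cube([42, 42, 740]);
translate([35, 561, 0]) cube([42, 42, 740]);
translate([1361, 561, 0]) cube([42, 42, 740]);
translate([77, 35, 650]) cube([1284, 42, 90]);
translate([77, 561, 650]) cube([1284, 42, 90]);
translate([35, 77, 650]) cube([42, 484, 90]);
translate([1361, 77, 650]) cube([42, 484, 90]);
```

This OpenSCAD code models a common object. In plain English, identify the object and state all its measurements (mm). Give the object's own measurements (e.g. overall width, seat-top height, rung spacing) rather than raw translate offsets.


A rectangular dining table. The top is 1438×638×36 mm with its upper surface at z = 776 mm. It stands on four 42×42 mm square legs, each inset 35 mm from the nearest pair of top edges, running from the floor to the underside of the top. Four apron rails, 42 mm thick and 90 mm tall, run between adjacent legs with their top edges flush with the underside of the top and their outer faces flush with the legs' outer faces.


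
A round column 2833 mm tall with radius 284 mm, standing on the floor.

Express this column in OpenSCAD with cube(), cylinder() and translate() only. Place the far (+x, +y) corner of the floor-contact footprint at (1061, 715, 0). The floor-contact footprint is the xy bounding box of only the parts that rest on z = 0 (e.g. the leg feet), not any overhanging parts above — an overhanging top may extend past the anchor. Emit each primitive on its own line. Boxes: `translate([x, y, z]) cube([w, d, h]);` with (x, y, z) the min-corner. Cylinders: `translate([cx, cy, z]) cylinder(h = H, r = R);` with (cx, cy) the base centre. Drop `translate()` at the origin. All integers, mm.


translate([777, 431, 0]) cylinder(h = 2833, r = 284);


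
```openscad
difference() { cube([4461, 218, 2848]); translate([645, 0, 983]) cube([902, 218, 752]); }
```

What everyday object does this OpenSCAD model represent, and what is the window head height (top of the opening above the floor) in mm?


A wall with a window opening. The window head height is 1735 mm.

A wall with a rectangular opening subtracted — a window. Sill at z = 983, opening 752 mm tall, so the head is at 983 + 752 = 1735 mm.


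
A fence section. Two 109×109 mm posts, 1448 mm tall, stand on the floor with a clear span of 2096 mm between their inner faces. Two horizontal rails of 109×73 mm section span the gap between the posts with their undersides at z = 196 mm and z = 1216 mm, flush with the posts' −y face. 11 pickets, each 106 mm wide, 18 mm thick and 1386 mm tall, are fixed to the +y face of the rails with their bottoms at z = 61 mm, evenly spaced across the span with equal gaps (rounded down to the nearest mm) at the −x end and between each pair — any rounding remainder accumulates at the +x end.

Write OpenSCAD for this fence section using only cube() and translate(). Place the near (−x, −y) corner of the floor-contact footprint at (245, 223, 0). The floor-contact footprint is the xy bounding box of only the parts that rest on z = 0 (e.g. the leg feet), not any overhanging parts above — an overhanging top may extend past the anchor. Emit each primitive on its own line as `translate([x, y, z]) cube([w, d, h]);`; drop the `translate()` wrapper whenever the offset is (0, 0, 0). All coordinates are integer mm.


translate([245, 223, 0]) cube([109, 109, 1448]);
translate([2450, 223, 0]) cube([109, 109, 1448]);
translate([354, 223, 196]) cube([2096, 109, 73]);
translate([354, 223, 1216]) cube([2096, 109, 73]);
translate([431, 332, 61]) cube([106, 18, 1386]);
translate([614, 332, 61]) cube([106, 18, 1386]);
translate([797, 332, 61]) cube([106, 18, 1386]);
translate([980, 332, 61]) cube([106, 18, 1386]);
translate([1163, 332, 61]) cube([106, 18, 1386]);
translate([1346, 332, 61]) cube([106, 18, 1386]);
translate([1529, 332, 61]) cube([106, 18, 1386]);
translate([1712, 332, 61]) cube([106, 18, 1386]);
translate([1895, 332, 61]) cube([106, 18, 1386]);
translate([2078, 332, 61]) cube([106, 18, 1386]);
translate([2261, 332, 61]) cube([106, 18, 1386]);


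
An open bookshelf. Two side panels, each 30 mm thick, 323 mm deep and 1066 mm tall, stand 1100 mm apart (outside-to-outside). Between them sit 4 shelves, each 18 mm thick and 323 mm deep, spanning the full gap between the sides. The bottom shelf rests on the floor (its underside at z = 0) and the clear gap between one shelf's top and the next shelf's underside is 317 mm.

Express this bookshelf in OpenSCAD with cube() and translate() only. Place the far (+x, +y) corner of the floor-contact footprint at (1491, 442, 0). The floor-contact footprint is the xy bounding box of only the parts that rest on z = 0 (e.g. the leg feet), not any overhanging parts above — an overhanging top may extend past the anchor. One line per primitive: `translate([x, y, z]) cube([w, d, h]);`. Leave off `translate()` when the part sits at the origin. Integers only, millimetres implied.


translate([391, 119, 0]) cube([30, 323, 1066]);
translate([1461, 119, 0]) cube([30, 323, 1066]);
translate([421, 119, 0]) cube([1040, 323, 18]);
translate([421, 119, 335]) cube([1040, 323, 18]);
translate([421, 119, 670]) cube([1040, 323, 18]);
translate([421, 119, 1005]) cube([1040, 323, 18]);


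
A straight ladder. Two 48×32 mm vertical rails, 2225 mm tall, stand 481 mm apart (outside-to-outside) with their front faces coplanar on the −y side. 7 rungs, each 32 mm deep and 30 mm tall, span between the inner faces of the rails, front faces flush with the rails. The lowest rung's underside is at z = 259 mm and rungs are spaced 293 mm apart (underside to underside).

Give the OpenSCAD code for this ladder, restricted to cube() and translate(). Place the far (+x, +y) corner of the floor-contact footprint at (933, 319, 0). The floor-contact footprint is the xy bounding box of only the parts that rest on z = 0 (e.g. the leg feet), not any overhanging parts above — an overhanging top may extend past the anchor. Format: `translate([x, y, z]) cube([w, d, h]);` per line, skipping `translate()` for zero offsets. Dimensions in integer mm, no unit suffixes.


translate([452, 287, 0]) cube([48, 32, 2225]);
translate([885, 287, 0]) cube([48, 32, 2225]);
translate([500, 287, 259]) cube([385, 32, 30]);
translate([500, 287, 552]) cube([385, 32, 30]);
translate([500, 287, 845]) cube([385, 32, 30]);
translate([500, 287, 1138]) cube([385, 32, 30]);
translate([500, 287, 1431]) cube([385, 32, 30]);
translate([500, 287, 1724]) cube([385, 32, 30]);
translate([500, 287, 2017]) cube([385, 32, 30]);


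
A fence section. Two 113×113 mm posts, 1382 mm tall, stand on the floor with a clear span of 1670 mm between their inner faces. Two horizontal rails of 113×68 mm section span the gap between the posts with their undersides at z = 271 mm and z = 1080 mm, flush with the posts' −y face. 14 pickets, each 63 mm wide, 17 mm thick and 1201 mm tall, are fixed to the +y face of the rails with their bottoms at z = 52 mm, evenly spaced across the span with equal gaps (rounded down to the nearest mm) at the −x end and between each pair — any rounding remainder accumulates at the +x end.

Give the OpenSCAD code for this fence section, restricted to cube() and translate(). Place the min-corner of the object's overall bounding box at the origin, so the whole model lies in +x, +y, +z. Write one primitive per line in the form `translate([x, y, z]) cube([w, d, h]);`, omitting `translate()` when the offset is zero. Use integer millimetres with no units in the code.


cube([113, 113, 1382]);
translate([1783, 0, 0]) cube([113, 113, 1382]);
translate([113, 0, 271]) cube([1670, 113, 68]);
translate([113, 0, 1080]) cube([1670, 113, 68]);
translate([165, 113, 52]) cube([63, 17, 1201]);
translate([280, 113, 52]) cube([63, 17, 1201]);
translate([395, 113, 52]) cube([63, 17, 1201]);
translate([510, 113, 52]) cube([63, 17, 1201]);
translate([625, 113, 52]) cube([63, 17, 1201]);
translate([740, 113, 52]) cube([63, 17, 1201]);
translate([855, 113, 52]) cube([63, 17, 1201]);
translate([970, 113, 52]) cube([63, 17, 1201]);
translate([1085, 113, 52]) cube([63, 17, 1201]);
translate([1200, 113, 52]) cube([63, 17, 1201]);
translate([1315, 113, 52]) cube([63, 17, 1201]);
translate([1430, 113, 52]) cube([63, 17, 1201]);
translate([1545, 113, 52]) cube([63, 17, 1201]);
translate([1660, 113, 52]) cube([63, 17, 1201]);


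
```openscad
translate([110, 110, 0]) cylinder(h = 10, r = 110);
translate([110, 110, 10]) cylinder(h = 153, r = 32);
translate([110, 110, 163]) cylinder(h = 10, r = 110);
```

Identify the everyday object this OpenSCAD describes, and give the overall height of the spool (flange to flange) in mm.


A spool. The overall height is 173 mm.

Three coaxial cylinders, large–small–large — a spool. Two 10 mm flanges and a 153 mm core give 10 + 153 + 10 = 173 mm.


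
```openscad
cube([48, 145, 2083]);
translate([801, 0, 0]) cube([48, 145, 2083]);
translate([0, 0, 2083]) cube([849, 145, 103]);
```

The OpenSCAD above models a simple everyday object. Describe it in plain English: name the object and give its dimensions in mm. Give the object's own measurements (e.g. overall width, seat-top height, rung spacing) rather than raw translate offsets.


A door frame. The clear opening is 753 mm wide and 2083 mm high. Two 48 mm wide jambs, 145 mm deep, stand either side of the opening from the floor to the top of the opening. A 103 mm thick head sits across the top of both jambs, spanning the full outside width of the frame.


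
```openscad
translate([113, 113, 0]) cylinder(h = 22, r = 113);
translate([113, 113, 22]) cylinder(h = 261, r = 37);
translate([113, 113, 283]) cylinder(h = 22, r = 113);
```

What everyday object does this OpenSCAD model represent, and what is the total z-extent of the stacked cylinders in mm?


A spool. The overall height is 305 mm.

Three coaxial cylinders, large–small–large — a spool. Two 22 mm flanges and a 261 mm core give 22 + 261 + 22 = 305 mm.


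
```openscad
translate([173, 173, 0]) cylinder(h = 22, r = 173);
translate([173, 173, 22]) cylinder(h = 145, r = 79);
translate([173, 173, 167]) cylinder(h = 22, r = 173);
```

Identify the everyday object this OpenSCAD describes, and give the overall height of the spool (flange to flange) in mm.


A spool. The overall height is 189 mm.

Three coaxial cylinders, large–small–large — a spool. Two 22 mm flanges and a 145 mm core give 22 + 145 + 22 = 189 mm.


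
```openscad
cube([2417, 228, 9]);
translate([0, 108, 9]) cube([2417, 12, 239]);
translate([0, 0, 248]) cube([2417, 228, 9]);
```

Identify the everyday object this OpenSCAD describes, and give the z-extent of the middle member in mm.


An I-beam. The web height is 239 mm.

Two wide flanges with a thin centred web — an I-beam. Overall 257 mm minus two 9 mm flanges gives a web of 257 − 2·9 = 239 mm.


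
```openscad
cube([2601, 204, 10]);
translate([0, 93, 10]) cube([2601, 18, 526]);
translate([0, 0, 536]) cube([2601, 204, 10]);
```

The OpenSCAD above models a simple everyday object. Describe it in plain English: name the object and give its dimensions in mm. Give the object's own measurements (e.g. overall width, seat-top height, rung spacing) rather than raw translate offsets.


An I-beam lying along x, 2601 mm long. Overall section height 546 mm. Two flanges 204 mm wide (y) and 10 mm thick, one on the floor and one at the top; a web 18 mm thick runs between them, centred on the flange width.


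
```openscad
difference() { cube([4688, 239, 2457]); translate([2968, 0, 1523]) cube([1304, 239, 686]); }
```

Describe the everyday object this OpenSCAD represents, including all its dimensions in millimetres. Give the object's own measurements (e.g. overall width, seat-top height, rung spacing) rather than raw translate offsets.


A wall 4688 mm long (x), 239 mm thick (y), 2457 mm tall, with a rectangular window opening cut through it. The opening is 1304 mm wide and 686 mm tall; its sill is at z = 1523 mm and its near (−x) edge is 2968 mm from the wall's −x end. The opening passes through the full wall thickness.


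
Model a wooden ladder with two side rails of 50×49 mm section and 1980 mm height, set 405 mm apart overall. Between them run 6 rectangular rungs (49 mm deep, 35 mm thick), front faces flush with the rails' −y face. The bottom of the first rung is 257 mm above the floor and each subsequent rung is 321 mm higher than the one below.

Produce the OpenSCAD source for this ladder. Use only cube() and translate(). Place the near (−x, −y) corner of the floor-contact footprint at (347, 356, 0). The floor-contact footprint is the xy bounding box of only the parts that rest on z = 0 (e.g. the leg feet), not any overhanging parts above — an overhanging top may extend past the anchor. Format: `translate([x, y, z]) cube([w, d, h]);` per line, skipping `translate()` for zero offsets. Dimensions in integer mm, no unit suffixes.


// rung span = 405 - 2*50 = 305
// rung[k] z = 257 + k*321
translate([347, 356, 0]) cube([50, 49, 1980]);
translate([702, 356, 0]) cube([50, 49, 1980]);
translate([397, 356, 257]) cube([305, 49, 35]);
translate([397, 356, 578]) cube([305, 49, 35]);
translate([397, 356, 899]) cube([305, 49, 35]);
translate([397, 356, 1220]) cube([305, 49, 35]);
translate([397, 356, 1541]) cube([305, 49, 35]);
translate([397, 356, 1862]) cube([305, 49, 35]);


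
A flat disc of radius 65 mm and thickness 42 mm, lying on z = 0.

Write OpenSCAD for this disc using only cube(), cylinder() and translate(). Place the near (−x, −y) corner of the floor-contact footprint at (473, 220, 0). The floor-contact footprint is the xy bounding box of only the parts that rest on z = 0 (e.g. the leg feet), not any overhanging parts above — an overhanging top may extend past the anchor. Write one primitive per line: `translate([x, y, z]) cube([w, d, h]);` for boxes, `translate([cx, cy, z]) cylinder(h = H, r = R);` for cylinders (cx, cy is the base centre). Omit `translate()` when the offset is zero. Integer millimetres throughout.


translate([538, 285, 0]) cylinder(h = 42, r = 65);


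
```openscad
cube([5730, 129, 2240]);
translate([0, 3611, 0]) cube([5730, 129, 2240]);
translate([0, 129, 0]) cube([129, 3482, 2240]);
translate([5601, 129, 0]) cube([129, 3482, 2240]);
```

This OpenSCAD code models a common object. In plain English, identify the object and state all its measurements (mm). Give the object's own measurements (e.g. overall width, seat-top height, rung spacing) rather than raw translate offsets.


The wall frame of a small rectangular building: four walls, each 2240 mm tall and 129 mm thick, enclosing a footprint 5730 mm (x) by 3740 mm (y) outside-to-outside, with no floor or roof. The front and back walls (the −y and +y sides) span the full width; the two side walls fit between them.


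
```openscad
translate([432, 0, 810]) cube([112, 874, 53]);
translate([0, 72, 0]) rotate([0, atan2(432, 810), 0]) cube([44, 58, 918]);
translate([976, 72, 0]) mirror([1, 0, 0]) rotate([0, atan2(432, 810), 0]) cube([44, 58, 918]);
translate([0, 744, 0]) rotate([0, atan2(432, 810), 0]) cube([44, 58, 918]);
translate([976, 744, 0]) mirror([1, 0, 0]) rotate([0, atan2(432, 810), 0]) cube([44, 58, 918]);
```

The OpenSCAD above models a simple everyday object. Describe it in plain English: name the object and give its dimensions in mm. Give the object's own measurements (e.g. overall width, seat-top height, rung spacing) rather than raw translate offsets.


A sawhorse. A 112×874×53 mm beam (x, y, z) sits on two A-frame leg pairs. Each pair is two raked legs of 44×58 mm section (58 mm along y) splaying symmetrically in x. Each leg rises 810 mm vertically over 432 mm of horizontal reach and is 918 mm long along its own axis. Every leg's outer bottom edge rests on the floor and its outer top edge meets a bottom edge of the beam — the left legs (tilting toward +x) meet the beam's −x bottom edge, the right legs (their mirror images, tilting toward −x) meet its +x bottom edge — so the leg tops tuck under the beam, the beam's underside is 810 mm above the floor, and the feet are 976 mm apart outside-to-outside with the beam centred between them. The two leg pairs are set in 72 mm from either end of the beam.


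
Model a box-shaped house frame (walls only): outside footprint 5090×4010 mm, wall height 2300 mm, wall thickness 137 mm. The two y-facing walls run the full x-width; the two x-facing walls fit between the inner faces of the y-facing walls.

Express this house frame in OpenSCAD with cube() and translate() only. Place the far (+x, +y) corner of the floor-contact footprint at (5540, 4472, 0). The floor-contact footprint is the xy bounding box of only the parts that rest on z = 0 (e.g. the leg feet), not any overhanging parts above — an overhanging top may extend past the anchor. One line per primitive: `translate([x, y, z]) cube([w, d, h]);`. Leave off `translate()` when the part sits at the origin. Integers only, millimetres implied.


translate([450, 462, 0]) cube([5090, 137, 2300]);
translate([450, 4335, 0]) cube([5090, 137, 2300]);
translate([450, 599, 0]) cube([137, 3736, 2300]);
translate([5403, 599, 0]) cube([137, 3736, 2300]);


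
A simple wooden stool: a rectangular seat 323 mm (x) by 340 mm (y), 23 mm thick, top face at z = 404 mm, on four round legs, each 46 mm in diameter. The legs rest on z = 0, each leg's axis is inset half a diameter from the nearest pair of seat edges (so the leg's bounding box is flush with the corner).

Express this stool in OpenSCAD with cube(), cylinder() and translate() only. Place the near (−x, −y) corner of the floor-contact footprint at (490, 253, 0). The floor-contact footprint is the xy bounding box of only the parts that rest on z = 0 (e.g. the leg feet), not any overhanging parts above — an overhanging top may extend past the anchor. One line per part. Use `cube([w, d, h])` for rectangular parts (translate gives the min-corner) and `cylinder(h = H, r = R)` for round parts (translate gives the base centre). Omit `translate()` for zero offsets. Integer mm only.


translate([490, 253, 381]) cube([323, 340, 23]);
translate([513, 276, 0]) cylinder(h = 381, r = 23);
translate([790, 276, 0]) cylinder(h = 381, r = 23);
translate([513, 570, 0]) cylinder(h = 381, r = 23);
translate([790, 570, 0]) cylinder(h = 381, r = 23);


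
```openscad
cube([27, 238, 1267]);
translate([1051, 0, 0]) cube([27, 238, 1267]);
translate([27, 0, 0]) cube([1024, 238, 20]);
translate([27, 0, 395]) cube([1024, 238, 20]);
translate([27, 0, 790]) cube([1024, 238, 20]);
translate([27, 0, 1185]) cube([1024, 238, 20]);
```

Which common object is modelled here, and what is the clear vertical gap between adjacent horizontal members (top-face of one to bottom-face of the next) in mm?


A bookshelf. The clear shelf gap is 375 mm.

Two tall side panels with 4 horizontal boards between them — a bookshelf. The first two shelf undersides are at z = 0 and z = 395; with shelf thickness 20, the clear gap is 395 − 0 − 20 = 375 mm.


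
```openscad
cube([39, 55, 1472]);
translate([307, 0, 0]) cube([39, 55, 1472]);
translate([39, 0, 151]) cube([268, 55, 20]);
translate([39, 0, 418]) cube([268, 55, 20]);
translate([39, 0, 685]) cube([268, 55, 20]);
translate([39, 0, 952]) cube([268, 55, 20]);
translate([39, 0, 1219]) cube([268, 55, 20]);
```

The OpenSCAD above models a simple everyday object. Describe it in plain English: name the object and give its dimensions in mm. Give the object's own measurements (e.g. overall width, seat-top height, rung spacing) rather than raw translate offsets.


A straight ladder. Two 39×55 mm vertical rails, 1472 mm tall, stand 346 mm apart (outside-to-outside) with their front faces coplanar on the −y side. 5 rungs, each 55 mm deep and 20 mm tall, span between the inner faces of the rails, front faces flush with the rails. The lowest rung's underside is at z = 151 mm and rungs are spaced 267 mm apart (underside to underside).


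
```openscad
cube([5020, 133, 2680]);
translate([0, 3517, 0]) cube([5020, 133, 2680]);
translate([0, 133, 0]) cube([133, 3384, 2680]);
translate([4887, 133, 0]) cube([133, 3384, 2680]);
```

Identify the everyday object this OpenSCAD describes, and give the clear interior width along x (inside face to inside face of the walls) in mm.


A house (or room) frame. The interior width is 4754 mm.

Four 2680 mm walls enclosing a rectangle with no floor or roof — a room or house frame. Outside width is 5020 mm and wall thickness is 133 mm, so the interior width is 5020 − 2 × 133 = 4754 mm.


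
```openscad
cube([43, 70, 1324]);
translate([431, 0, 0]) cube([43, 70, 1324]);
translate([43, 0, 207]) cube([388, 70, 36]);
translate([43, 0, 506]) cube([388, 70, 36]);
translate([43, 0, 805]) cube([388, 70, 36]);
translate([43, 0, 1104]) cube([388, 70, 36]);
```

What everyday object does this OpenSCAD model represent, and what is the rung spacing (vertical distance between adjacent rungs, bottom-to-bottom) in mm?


A ladder. The rung spacing is 299 mm.

Two tall 43×70 posts with 4 short bars between them — a ladder. Adjacent rungs sit at z = 207 and z = 506, so the spacing is 506 − 207 = 299 mm.


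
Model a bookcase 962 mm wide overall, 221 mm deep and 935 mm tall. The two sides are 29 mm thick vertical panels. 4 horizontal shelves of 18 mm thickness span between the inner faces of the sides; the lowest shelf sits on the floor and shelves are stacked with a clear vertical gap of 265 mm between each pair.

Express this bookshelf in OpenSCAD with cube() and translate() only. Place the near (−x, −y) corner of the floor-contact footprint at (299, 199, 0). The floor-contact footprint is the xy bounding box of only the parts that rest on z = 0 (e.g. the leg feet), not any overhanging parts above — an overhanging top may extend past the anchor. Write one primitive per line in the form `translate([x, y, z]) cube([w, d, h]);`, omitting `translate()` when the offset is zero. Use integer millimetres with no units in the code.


translate([299, 199, 0]) cube([29, 221, 935]);
translate([1232, 199, 0]) cube([29, 221, 935]);
translate([328, 199, 0]) cube([904, 221, 18]);
translate([328, 199, 283]) cube([904, 221, 18]);
translate([328, 199, 566]) cube([904, 221, 18]);
translate([328, 199, 849]) cube([904, 221, 18]);


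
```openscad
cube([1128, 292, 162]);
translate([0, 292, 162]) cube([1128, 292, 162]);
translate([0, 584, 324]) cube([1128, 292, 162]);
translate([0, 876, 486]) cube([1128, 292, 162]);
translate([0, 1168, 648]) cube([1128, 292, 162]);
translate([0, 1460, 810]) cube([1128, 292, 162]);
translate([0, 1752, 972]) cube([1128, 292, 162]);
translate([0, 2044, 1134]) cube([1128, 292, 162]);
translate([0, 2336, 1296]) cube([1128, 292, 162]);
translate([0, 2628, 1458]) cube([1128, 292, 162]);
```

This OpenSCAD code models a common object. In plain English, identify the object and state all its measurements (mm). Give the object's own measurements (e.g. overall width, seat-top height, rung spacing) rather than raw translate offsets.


A straight staircase of 10 solid steps. Each step is 1128 mm wide (x), 292 mm deep (y, the going) and 162 mm tall (the rise). The first step rests on the floor; each subsequent step sits one going further in +y and one rise higher in +z, directly behind and above the previous step with no overlap.


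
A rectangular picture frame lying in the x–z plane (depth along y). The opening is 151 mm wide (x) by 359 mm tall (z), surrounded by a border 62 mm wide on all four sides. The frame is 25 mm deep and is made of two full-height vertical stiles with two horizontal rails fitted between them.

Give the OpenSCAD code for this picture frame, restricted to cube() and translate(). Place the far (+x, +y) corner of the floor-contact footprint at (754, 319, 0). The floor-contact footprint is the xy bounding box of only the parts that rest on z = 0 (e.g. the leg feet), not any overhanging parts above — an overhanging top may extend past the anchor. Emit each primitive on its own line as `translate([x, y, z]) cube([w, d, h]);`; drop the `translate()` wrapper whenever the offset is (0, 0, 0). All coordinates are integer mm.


translate([479, 294, 0]) cube([62, 25, 483]);
translate([692, 294, 0]) cube([62, 25, 483]);
translate([541, 294, 0]) cube([151, 25, 62]);
translate([541, 294, 421]) cube([151, 25, 62]);


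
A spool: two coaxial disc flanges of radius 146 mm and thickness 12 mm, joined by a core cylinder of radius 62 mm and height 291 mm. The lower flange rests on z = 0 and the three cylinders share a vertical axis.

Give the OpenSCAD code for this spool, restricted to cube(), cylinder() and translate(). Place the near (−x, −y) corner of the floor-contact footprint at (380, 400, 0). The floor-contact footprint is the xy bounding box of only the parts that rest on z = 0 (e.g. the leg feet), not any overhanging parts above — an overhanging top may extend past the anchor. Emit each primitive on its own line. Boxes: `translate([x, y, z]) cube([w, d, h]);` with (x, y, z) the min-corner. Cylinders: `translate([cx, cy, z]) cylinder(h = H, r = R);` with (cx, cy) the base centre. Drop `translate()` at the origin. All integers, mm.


translate([526, 546, 0]) cylinder(h = 12, r = 146);
translate([526, 546, 12]) cylinder(h = 291, r = 62);
translate([526, 546, 303]) cylinder(h = 12, r = 146);


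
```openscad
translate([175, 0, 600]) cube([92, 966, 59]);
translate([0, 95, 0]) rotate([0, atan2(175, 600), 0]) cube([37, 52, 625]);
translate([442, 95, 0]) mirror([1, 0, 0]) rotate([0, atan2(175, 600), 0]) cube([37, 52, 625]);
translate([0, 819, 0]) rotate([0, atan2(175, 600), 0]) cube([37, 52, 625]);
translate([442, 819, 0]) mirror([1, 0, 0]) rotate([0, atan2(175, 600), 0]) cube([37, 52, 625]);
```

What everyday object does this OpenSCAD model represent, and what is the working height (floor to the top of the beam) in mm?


A sawhorse. The overall height is 659 mm.

A beam across two mirrored pairs of raked legs — a sawhorse. The beam's underside is at z = 600 (matching the legs' vertical rise in atan2(175, 600)) and the beam is 59 mm tall, so its top is at 600 + 59 = 659 mm. The raked legs top out at the beam's underside, so that is the highest point.


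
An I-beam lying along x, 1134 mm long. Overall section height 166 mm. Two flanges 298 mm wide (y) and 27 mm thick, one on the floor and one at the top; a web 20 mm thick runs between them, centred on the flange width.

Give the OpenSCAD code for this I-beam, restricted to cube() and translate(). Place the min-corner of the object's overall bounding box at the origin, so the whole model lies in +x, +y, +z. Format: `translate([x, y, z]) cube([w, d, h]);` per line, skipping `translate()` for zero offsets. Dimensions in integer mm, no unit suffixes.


cube([1134, 298, 27]);
translate([0, 139, 27]) cube([1134, 20, 112]);
translate([0, 0, 139]) cube([1134, 298, 27]);


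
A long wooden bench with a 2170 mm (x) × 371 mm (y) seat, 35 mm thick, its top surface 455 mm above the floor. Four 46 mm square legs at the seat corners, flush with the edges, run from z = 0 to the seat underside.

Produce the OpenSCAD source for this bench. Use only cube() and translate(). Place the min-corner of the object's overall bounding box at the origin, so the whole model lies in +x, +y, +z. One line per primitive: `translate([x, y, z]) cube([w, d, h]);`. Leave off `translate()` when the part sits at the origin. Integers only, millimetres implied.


// leg_h = 455 − 35 = 420
translate([0, 0, 420]) cube([2170, 371, 35]);
cube([46, 46, 420]);
translate([0, 325, 0]) cube([46, 46, 420]);
translate([2124, 0, 0]) cube([46, 46, 420]);
translate([2124, 325, 0]) cube([46, 46, 420]);


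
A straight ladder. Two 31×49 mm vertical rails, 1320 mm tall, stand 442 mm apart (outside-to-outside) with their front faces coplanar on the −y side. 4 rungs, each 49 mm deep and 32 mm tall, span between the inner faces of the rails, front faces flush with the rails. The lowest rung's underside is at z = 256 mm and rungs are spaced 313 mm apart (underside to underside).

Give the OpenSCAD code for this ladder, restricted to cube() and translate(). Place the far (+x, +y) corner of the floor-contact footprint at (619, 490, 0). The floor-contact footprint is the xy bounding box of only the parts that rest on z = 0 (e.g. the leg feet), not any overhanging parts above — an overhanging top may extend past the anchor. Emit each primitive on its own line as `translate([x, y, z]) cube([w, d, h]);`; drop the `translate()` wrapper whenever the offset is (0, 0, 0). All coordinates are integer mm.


// rung span = 442 - 2*31 = 380
// rung[k] z = 256 + k*313
translate([177, 441, 0]) cube([31, 49, 1320]);
translate([588, 441, 0]) cube([31, 49, 1320]);
translate([208, 441, 256]) cube([380, 49, 32]);
translate([208, 441, 569]) cube([380, 49, 32]);
translate([208, 441, 882]) cube([380, 49, 32]);
translate([208, 441, 1195]) cube([380, 49, 32]);


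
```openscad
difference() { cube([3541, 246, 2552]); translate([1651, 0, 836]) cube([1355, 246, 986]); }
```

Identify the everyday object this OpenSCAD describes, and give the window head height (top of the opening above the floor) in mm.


A wall with a window opening. The window head height is 1822 mm.

A wall with a rectangular opening subtracted — a window. Sill at z = 836, opening 986 mm tall, so the head is at 836 + 986 = 1822 mm.


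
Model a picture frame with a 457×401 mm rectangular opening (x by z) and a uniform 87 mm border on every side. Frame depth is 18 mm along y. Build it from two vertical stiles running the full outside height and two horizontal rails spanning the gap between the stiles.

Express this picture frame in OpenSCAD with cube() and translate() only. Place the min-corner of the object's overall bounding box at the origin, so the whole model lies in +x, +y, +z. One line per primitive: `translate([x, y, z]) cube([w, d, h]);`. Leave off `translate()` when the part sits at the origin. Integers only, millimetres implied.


cube([87, 18, 575]);
translate([544, 0, 0]) cube([87, 18, 575]);
translate([87, 0, 0]) cube([457, 18, 87]);
translate([87, 0, 488]) cube([457, 18, 87]);


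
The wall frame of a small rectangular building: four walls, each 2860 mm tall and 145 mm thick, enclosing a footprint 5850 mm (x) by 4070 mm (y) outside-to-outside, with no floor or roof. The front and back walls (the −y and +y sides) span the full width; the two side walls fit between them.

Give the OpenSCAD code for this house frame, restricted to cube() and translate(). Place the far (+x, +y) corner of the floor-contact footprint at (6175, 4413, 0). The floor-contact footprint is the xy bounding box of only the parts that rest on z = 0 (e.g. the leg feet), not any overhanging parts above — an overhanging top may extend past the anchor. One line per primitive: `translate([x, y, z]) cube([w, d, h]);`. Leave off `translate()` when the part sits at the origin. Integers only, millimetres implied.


translate([325, 343, 0]) cube([5850, 145, 2860]);
translate([325, 4268, 0]) cube([5850, 145, 2860]);
translate([325, 488, 0]) cube([145, 3780, 2860]);
translate([6030, 488, 0]) cube([145, 3780, 2860]);


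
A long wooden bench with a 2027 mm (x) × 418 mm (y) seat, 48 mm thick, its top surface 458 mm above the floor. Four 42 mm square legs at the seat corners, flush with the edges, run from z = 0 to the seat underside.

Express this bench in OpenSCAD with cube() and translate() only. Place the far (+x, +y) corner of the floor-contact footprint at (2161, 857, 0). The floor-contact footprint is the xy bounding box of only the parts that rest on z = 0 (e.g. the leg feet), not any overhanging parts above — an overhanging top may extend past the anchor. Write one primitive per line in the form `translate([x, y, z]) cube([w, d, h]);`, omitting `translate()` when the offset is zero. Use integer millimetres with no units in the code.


translate([134, 439, 410]) cube([2027, 418, 48]);
translate([134, 439, 0]) cube([42, 42, 410]);
translate([134, 815, 0]) cube([42, 42, 410]);
translate([2119, 439, 0]) cube([42, 42, 410]);
translate([2119, 815, 0]) cube([42, 42, 410]);


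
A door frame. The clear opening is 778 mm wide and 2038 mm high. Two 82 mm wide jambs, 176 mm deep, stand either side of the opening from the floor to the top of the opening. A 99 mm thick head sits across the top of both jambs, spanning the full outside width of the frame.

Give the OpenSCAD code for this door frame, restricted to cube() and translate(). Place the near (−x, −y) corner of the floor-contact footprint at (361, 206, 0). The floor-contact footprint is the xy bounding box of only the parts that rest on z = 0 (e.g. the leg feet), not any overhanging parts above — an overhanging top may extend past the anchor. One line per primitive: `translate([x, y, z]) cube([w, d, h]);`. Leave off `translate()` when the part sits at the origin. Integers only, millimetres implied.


translate([361, 206, 0]) cube([82, 176, 2038]);
translate([1221, 206, 0]) cube([82, 176, 2038]);
translate([361, 206, 2038]) cube([942, 176, 99]);


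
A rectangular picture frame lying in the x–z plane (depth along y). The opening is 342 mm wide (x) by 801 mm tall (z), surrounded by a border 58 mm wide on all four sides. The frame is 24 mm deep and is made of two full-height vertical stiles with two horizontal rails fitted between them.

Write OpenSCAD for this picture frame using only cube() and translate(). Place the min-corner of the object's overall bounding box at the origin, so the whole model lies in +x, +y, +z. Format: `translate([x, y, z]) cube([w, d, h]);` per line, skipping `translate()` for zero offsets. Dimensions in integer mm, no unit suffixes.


cube([58, 24, 917]);
translate([400, 0, 0]) cube([58, 24, 917]);
translate([58, 0, 0]) cube([342, 24, 58]);
translate([58, 0, 859]) cube([342, 24, 58]);
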